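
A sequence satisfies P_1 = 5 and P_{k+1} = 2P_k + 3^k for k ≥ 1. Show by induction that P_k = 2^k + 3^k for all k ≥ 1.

Base case: P_1 = 5, and 2^1 + 3^1 = 2 + 3 = 5.
Assume P_j = 2^j + 3^j for some j ≥ 1.
Then P_{j+1} = 2P_j + 3^j = 2·(2^j + 3^j) + 3^j = 2^{j+1} + 2·3^j + 3^j = 2^{j+1} + 3·3^j = 2^{j+1} + 3^{j+1}.
By induction, P_k = 2^k + 3^k for all k ≥ 1.

P_k = 2^k + 3^k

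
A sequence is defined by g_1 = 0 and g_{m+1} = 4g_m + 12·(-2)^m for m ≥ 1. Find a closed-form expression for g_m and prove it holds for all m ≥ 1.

Claim: g_m = -4^m − 2·(-2)^m.

Base case: g_1 = 0, and -4^1 − 2·(-2)^1 = -4 + 4 = 0.
Assume g_k = -4^k − 2·(-2)^k for some k ≥ 1.
Then g_{k+1} = 4g_k + 12·(-2)^k = 4·(-4^k − 2·(-2)^k) + 12·(-2)^k = -4^{k+1} − 8·(-2)^k + 12·(-2)^k = -4^{k+1} + 4·(-2)^k = -4^{k+1} − 2·(-2)^{k+1}.
So the formula holds for k+1, and by induction g_m = -4^m − 2·(-2)^m for all m ≥ 1.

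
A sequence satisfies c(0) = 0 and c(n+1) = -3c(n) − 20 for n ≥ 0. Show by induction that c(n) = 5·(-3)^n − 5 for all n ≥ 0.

Base case: c(0) = 0, and 5·(-3)^0 − 5 = 5 − 5 = 0.
Assume c(k) = 5·(-3)^k − 5 for some k ≥ 0.
Then c(k+1) = -3c(k) − 20 = -3·(5·(-3)^k − 5) − 20 = -15·(-3)^k + 15 − 20 = 5·(-3)^{k+1} − 5.
Hence c(n) = 5·(-3)^n − 5 for every n ≥ 0, by induction.

c(n) = 5·(-3)^n − 5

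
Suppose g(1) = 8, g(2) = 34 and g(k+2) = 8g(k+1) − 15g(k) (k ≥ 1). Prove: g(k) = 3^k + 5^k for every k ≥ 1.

Base cases: g(1) = 8 and 3^1 + 5^1 = 8; g(2) = 34 and 3^2 + 5^2 = 34.
Assume g(j) = 3^j + 5^j for all 1 ≤ j ≤ m, where m ≥ 2.
Then g(m+1) = 8g(m) − 15g(m−1) = 8·(3^m + 5^m) − 15·(3^{m−1} + 5^{m−1}) = (8·3 − 15)3^{m−1} + (8·5 − 15)5^{m−1} = 9·3^{m−1} + 25·5^{m−1} = 3^{m+1} + 5^{m+1}.
Hence g(k) = 3^k + 5^k for every k ≥ 1, by strong induction.

g(k) = 3^k + 5^k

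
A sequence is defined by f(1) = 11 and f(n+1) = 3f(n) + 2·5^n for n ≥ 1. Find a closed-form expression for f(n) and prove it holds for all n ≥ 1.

Claim: f(n) = 2·3^n + 5^n.

Base case: f(1) = 11, and 2·3^1 + 5^1 = 6 + 5 = 11.
Assume f(j) = 2·3^j + 5^j for some j ≥ 1.
Then f(j+1) = 3f(j) + 2·5^j = 3·(2·3^j + 5^j) + 2·5^j = 2·3^{j+1} + 3·5^j + 2·5^j = 2·3^{j+1} + 5·5^j = 2·3^{j+1} + 5^{j+1}.
So the formula holds for j+1, and by induction f(n) = 2·3^n + 5^n for all n ≥ 1.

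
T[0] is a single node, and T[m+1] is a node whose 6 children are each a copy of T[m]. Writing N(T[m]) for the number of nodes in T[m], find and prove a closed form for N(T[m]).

Claim: N(T[m]) = (6^{m+1} − 1)/5.

Base case: N(T[0]) = 1, and (6^{0+1} − 1)/5 = 1.
Assume N(T[r]) = (6^{r+1} − 1)/5.
Then N(T[r+1]) = 1 + 6N(T[r]) = 1 + 6·(6^{r+1} − 1)/5 = 1 + (6^{r+2} − 6)/5 = (5 + 6^{r+2} − 6)/5 = (6^{r+2} − 1)/5.
Hence N(T[m]) = (6^{m+1} − 1)/5 for every m ≥ 0, by induction.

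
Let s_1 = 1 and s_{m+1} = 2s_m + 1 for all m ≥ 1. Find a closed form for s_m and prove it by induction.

Claim: s_m = 2^m − 1.

Base case: s_1 = 1, and 2^1 − 1 = 2 − 1 = 1.
Assume s_j = 2^j − 1 for some j ≥ 1.
Then s_{j+1} = 2s_j + 1 = 2·(2^j − 1) + 1 = 2^{j+1} − 2 + 1 = 2^{j+1} − 1.
Hence s_m = 2^m − 1 for every m ≥ 1, by induction.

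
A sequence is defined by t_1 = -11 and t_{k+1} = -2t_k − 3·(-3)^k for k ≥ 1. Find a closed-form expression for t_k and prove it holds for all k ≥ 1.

Claim: t_k = (-2)^k + 3·(-3)^k.

Base case: t_1 = -11, and (-2)^1 + 3·(-3)^1 = -2 − 9 = -11.
Assume t_m = (-2)^m + 3·(-3)^m for some m ≥ 1.
Then t_{m+1} = -2t_m − 3·(-3)^m = -2·((-2)^m + 3·(-3)^m) − 3·(-3)^m = (-2)^{m+1} − 6·(-3)^m − 3·(-3)^m = (-2)^{m+1} − 9·(-3)^m = (-2)^{m+1} + 3·(-3)^{m+1}.
So the formula holds for m+1, and by induction t_k = (-2)^k + 3·(-3)^k for all k ≥ 1.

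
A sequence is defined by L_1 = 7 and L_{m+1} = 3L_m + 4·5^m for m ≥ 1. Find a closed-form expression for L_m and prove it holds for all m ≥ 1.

Claim: L_m = -3^m + 2·5^m.

Base case: L_1 = 7, and -3^1 + 2·5^1 = -3 + 10 = 7.
Assume L_r = -3^r + 2·5^r for some r ≥ 1.
Then L_{r+1} = 3L_r + 4·5^r = 3·(-3^r + 2·5^r) + 4·5^r = -3^{r+1} + 6·5^r + 4·5^r = -3^{r+1} + 10·5^r = -3^{r+1} + 2·5^{r+1}.
By induction, L_m = -3^m + 2·5^m for all m ≥ 1.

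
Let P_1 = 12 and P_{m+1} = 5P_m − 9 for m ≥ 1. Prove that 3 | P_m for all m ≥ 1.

Base case: P_1 = 12 = 3·4, so 3 | P_1.
Assume 3 | P_k, so P_k = 3t for some integer t.
Then P_{k+1} = 5P_k − 9 = 5·(3t) − 9 = 3(5t − 3), so 3 | P_{k+1}.
Hence 3 | P_m for every m ≥ 1, by induction.

3 | P_m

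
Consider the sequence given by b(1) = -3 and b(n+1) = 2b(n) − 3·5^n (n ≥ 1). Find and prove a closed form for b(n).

Claim: b(n) = 2^n − 5^n.

Base case: b(1) = -3, and 2^1 − 5^1 = 2 − 5 = -3.
Assume b(r) = 2^r − 5^r for some r ≥ 1.
Then b(r+1) = 2b(r) − 3·5^r = 2·(2^r − 5^r) − 3·5^r = 2^{r+1} − 2·5^r − 3·5^r = 2^{r+1} − 5·5^r = 2^{r+1} − 5^{r+1}.
This completes the inductive step, so b(n) = 2^n − 5^n for all n ≥ 1.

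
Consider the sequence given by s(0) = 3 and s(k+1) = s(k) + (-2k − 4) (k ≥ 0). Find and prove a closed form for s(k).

Claim: s(k) = -k^2 − 3k + 3.

Base case: s(0) = 3, and -0^2 − 3·0 + 3 = 3.
Assume s(m) = -m^2 − 3m + 3.
Then s(m+1) = s(m) + (-2m − 4) = (-m^2 − 3m + 3) + (-2m − 4) = -m^2 − 5m − 1,
and -(m+1)^2 − 3·(m+1) + 3 = -m^2 − 5m − 1.
This completes the inductive step, so s(k) = -k^2 − 3k + 3 for all k ≥ 0.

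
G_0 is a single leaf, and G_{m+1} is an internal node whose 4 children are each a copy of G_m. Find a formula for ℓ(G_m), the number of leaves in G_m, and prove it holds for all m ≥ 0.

Claim: ℓ(G_m) = 4^m.

Base case: ℓ(G_0) = 1, and 4^0 = 1.
Assume ℓ(G_j) = 4^j.
Then ℓ(G_{j+1}) = 4·ℓ(G_j) = 4·4^j = 4^{j+1}.
So the formula holds for j+1, and by induction ℓ(G_m) = 4^m for all m ≥ 0.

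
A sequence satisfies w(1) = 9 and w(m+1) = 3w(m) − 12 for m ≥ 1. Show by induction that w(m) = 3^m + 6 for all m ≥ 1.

Base case: w(1) = 9, and 3^1 + 6 = 3 + 6 = 9.
Assume w(r) = 3^r + 6 for some r ≥ 1.
Then w(r+1) = 3w(r) − 12 = 3·(3^r + 6) − 12 = 3^{r+1} + 18 − 12 = 3^{r+1} + 6.
This completes the inductive step, so w(m) = 3^m + 6 for all m ≥ 1.

w(m) = 3^m + 6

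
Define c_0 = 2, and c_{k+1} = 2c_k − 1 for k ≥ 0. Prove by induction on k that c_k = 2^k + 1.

Base case: c_0 = 2, and 2^0 + 1 = 1 + 1 = 2.
Assume c_j = 2^j + 1 for some j ≥ 0.
Then c_{j+1} = 2c_j − 1 = 2·(2^j + 1) − 1 = 2^{j+1} + 2 − 1 = 2^{j+1} + 1.
So the formula holds for j+1, and by induction c_k = 2^k + 1 for all k ≥ 0.

c_k = 2^k + 1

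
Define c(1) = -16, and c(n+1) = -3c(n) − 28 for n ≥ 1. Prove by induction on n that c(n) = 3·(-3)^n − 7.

Base case: c(1) = -16, and 3·(-3)^1 − 7 = -9 − 7 = -16.
Assume c(m) = 3·(-3)^m − 7 for some m ≥ 1.
Then c(m+1) = -3c(m) − 28 = -3·(3·(-3)^m − 7) − 28 = -9·(-3)^m + 21 − 28 = 3·(-3)^{m+1} − 7.
This completes the inductive step, so c(n) = 3·(-3)^n − 7 for all n ≥ 1.

c(n) = 3·(-3)^n − 7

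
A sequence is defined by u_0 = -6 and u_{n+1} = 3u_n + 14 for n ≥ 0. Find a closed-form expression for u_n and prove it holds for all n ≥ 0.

Claim: u_n = 3^n − 7.

Base case: u_0 = -6, and 3^0 − 7 = 1 − 7 = -6.
Assume u_m = 3^m − 7 for some m ≥ 0.
Then u_{m+1} = 3u_m + 14 = 3·(3^m − 7) + 14 = 3^{m+1} − 21 + 14 = 3^{m+1} − 7.
So the formula holds for m+1, and by induction u_n = 3^n − 7 for all n ≥ 0.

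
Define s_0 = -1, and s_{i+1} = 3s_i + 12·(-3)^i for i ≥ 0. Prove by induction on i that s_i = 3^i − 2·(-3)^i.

Base case: s_0 = -1, and 3^0 − 2·(-3)^0 = 1 − 2 = -1.
Assume s_k = 3^k − 2·(-3)^k for some k ≥ 0.
Then s_{k+1} = 3s_k + 12·(-3)^k = 3·(3^k − 2·(-3)^k) + 12·(-3)^k = 3^{k+1} − 6·(-3)^k + 12·(-3)^k = 3^{k+1} + 6·(-3)^k = 3^{k+1} − 2·(-3)^{k+1}.
This completes the inductive step, so s_i = 3^i − 2·(-3)^i for all i ≥ 0.

s_i = 3^i − 2·(-3)^i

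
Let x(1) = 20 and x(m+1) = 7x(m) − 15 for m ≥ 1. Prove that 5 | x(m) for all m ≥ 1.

Base case: x(1) = 20 = 5·4, so 5 | x(1).
Assume 5 | x(j), so x(j) = 5t for some integer t.
Then x(j+1) = 7x(j) − 15 = 7·(5t) − 15 = 5(7t − 3), so 5 | x(j+1).
So the property holds for j+1, and by induction 5 | x(m) for all m ≥ 1.

5 | x(m)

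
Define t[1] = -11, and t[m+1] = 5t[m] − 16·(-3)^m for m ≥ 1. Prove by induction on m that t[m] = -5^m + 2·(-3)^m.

Base case: t[1] = -11, and -5^1 + 2·(-3)^1 = -5 − 6 = -11.
Assume t[r] = -5^r + 2·(-3)^r for some r ≥ 1.
Then t[r+1] = 5t[r] − 16·(-3)^r = 5·(-5^r + 2·(-3)^r) − 16·(-3)^r = -5^{r+1} + 10·(-3)^r − 16·(-3)^r = -5^{r+1} − 6·(-3)^r = -5^{r+1} + 2·(-3)^{r+1}.
Hence t[m] = -5^m + 2·(-3)^m for every m ≥ 1, by induction.

t[m] = -5^m + 2·(-3)^m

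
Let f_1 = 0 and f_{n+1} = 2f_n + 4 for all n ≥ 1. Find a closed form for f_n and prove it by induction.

Claim: f_n = 2^{n+1} − 4.

Base case: f_1 = 0, and 2^{1+1} − 4 = 4 − 4 = 0.
Assume f_r = 2^{r+1} − 4 for some r ≥ 1.
Then f_{r+1} = 2f_r + 4 = 2·(2^{r+1} − 4) + 4 = 2^{r+2} − 8 + 4 = 2^{r+2} − 4.
By induction, f_n = 2^{n+1} − 4 for all n ≥ 1.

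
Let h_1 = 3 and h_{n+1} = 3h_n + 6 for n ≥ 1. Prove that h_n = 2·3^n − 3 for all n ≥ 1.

Base case: h_1 = 3, and 2·3^1 − 3 = 6 − 3 = 3.
Assume h_r = 2·3^r − 3 for some r ≥ 1.
Then h_{r+1} = 3h_r + 6 = 3·(2·3^r − 3) + 6 = 6·3^r − 9 + 6 = 2·3^{r+1} − 3.
This completes the inductive step, so h_n = 2·3^n − 3 for all n ≥ 1.

h_n = 2·3^n − 3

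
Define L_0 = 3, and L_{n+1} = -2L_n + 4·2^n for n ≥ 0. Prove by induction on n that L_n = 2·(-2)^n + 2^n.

Base case: L_0 = 3, and 2·(-2)^0 + 2^0 = 2 + 1 = 3.
Assume L_r = 2·(-2)^r + 2^r for some r ≥ 0.
Then L_{r+1} = -2L_r + 4·2^r = -2·(2·(-2)^r + 2^r) + 4·2^r = 2·(-2)^{r+1} − 2·2^r + 4·2^r = 2·(-2)^{r+1} + 2·2^r = 2·(-2)^{r+1} + 2^{r+1}.
By induction, L_n = 2·(-2)^n + 2^n for all n ≥ 0.

L_n = 2·(-2)^n + 2^n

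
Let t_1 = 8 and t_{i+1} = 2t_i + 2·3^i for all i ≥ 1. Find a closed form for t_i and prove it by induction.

Claim: t_i = 2^i + 2·3^i.

Base case: t_1 = 8, and 2^1 + 2·3^1 = 2 + 6 = 8.
Assume t_r = 2^r + 2·3^r for some r ≥ 1.
Then t_{r+1} = 2t_r + 2·3^r = 2·(2^r + 2·3^r) + 2·3^r = 2^{r+1} + 4·3^r + 2·3^r = 2^{r+1} + 6·3^r = 2^{r+1} + 2·3^{r+1}.
By induction, t_i = 2^i + 2·3^i for all i ≥ 1.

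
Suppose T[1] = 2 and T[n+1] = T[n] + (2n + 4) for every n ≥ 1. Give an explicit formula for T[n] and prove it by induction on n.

Claim: T[n] = n^2 + 3n − 2.

Base case: T[1] = 2, and 1^2 + 3·1 − 2 = 2.
Assume T[j] = j^2 + 3j − 2.
Then T[j+1] = T[j] + (2j + 4) = (j^2 + 3j − 2) + (2j + 4) = j^2 + 5j + 2,
and (j+1)^2 + 3·(j+1) − 2 = j^2 + 5j + 2.
This completes the inductive step, so T[n] = n^2 + 3n − 2 for all n ≥ 1.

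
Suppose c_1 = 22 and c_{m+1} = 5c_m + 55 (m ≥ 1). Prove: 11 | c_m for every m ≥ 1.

Base case: c_1 = 22 = 11·2, so 11 | c_1.
Assume 11 | c_k, so c_k = 11t for some integer t.
Then c_{k+1} = 5c_k + 55 = 5·(11t) + 55 = 11(5t + 5), so 11 | c_{k+1}.
This completes the inductive step, so 11 | c_m for all m ≥ 1.

11 | c_m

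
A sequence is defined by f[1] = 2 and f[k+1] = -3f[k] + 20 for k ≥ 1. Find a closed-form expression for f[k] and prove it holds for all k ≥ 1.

Claim: f[k] = (-3)^k + 5.

Base case: f[1] = 2, and (-3)^1 + 5 = -3 + 5 = 2.
Assume f[j] = (-3)^j + 5 for some j ≥ 1.
Then f[j+1] = -3f[j] + 20 = -3·((-3)^j + 5) + 20 = -3·(-3)^j − 15 + 20 = (-3)^{j+1} + 5.
By induction, f[k] = (-3)^k + 5 for all k ≥ 1.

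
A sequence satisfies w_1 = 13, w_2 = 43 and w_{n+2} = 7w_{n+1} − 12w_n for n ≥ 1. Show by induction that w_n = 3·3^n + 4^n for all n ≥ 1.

Base cases: w_1 = 13 and 3·3^1 + 4^1 = 13; w_2 = 43 and 3·3^2 + 4^2 = 43.
Assume w_j = 3·3^j + 4^j for all 1 ≤ j ≤ m, where m ≥ 2.
Then w_{m+1} = 7w_m − 12w_{m−1} = 7·(3·3^m + 4^m) − 12·(3·3^{m−1} + 4^{m−1}) = 3·(7·3 − 12)3^{m−1} + (7·4 − 12)4^{m−1} = 27·3^{m−1} + 16·4^{m−1} = 3·3^{m+1} + 4^{m+1}.
This completes the inductive step, so w_n = 3·3^n + 4^n for all n ≥ 1.

w_n = 3·3^n + 4^n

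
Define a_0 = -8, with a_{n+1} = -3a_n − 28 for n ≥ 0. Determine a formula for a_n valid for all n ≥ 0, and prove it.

Claim: a_n = -(-3)^n − 7.

Base case: a_0 = -8, and -(-3)^0 − 7 = -1 − 7 = -8.
Assume a_k = -(-3)^k − 7 for some k ≥ 0.
Then a_{k+1} = -3a_k − 28 = -3·(-(-3)^k − 7) − 28 = 3·(-3)^k + 21 − 28 = -(-3)^{k+1} − 7.
Hence a_n = -(-3)^n − 7 for every n ≥ 0, by induction.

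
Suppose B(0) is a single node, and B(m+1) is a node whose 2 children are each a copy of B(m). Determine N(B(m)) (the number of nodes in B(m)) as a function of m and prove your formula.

Claim: N(B(m)) = 2^{m+1} − 1.

Base case: N(B(0)) = 1, and 2^{0+1} − 1 = 1.
Assume N(B(k)) = 2^{k+1} − 1.
Then N(B(k+1)) = 1 + 2N(B(k)) = 1 + 2(2^{k+1} − 1) = 2^{k+2} − 2 + 1 = 2^{k+2} − 1.
By induction, N(B(m)) = 2^{m+1} − 1 for all m ≥ 0.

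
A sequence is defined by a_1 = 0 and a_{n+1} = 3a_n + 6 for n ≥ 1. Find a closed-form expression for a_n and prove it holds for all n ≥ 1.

Claim: a_n = 3^n − 3.

Base case: a_1 = 0, and 3^1 − 3 = 3 − 3 = 0.
Assume a_m = 3^m − 3 for some m ≥ 1.
Then a_{m+1} = 3a_m + 6 = 3·(3^m − 3) + 6 = 3^{m+1} − 9 + 6 = 3^{m+1} − 3.
So the formula holds for m+1, and by induction a_n = 3^n − 3 for all n ≥ 1.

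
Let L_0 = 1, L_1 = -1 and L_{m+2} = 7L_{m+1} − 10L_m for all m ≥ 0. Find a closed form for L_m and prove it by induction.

Claim: L_m = 2·2^m − 5^m.

Base cases: L_0 = 1 and 2·2^0 − 5^0 = 1; L_1 = -1 and 2·2^1 − 5^1 = -1.
Assume L_j = 2·2^j − 5^j for all 0 ≤ j ≤ k, where k ≥ 1.
Then L_{k+1} = 7L_k − 10L_{k−1} = 7·(2·2^k − 5^k) − 10·(2·2^{k−1} − 5^{k−1}) = 2·(7·2 − 10)2^{k−1} − (7·5 − 10)5^{k−1} = 8·2^{k−1} − 25·5^{k−1} = 2·2^{k+1} − 5^{k+1}.
Hence L_m = 2·2^m − 5^m for every m ≥ 0, by strong induction.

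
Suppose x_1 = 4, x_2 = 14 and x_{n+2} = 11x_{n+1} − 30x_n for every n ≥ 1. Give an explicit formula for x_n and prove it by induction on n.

Claim: x_n = -6^n + 2·5^n.

Base cases: x_1 = 4 and -6^1 + 2·5^1 = 4; x_2 = 14 and -6^2 + 2·5^2 = 14.
Assume x_i = -6^i + 2·5^i for all 1 ≤ i ≤ j, where j ≥ 2.
Then x_{j+1} = 11x_j − 30x_{j−1} = 11·(-6^j + 2·5^j) − 30·(-6^{j−1} + 2·5^{j−1}) = -(11·6 − 30)6^{j−1} + 2·(11·5 − 30)5^{j−1} = -36·6^{j−1} + 50·5^{j−1} = -6^{j+1} + 2·5^{j+1}.
By strong induction, x_n = -6^n + 2·5^n for all n ≥ 1.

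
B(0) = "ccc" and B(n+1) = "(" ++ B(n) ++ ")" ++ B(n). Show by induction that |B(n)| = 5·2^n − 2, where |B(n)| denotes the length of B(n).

Base case: |B(0)| = 3, and 5·2^0 − 2 = 3.
Assume |B(j)| = 5·2^j − 2.
Then |B(j+1)| = 1 + |B(j)| + 1 + |B(j)| = 2|B(j)| + 2 = 2(5·2^j − 2) + 2 = 5·2^{j+1} − 4 + 2 = 5·2^{j+1} − 2.
So the formula holds for j+1, and by induction |B(n)| = 5·2^n − 2 for all n ≥ 0.

|B(n)| = 5·2^n − 2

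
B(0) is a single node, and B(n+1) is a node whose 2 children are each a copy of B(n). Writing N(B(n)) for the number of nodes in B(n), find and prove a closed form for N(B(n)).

Claim: N(B(n)) = 2^{n+1} − 1.

Base case: N(B(0)) = 1, and 2^{0+1} − 1 = 1.
Assume N(B(r)) = 2^{r+1} − 1.
Then N(B(r+1)) = 1 + 2N(B(r)) = 1 + 2(2^{r+1} − 1) = 2^{r+2} − 2 + 1 = 2^{r+2} − 1.
So the formula holds for r+1, and by induction N(B(n)) = 2^{n+1} − 1 for all n ≥ 0.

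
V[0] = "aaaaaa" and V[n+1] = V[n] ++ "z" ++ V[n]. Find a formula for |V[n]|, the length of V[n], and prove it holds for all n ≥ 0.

Claim: |V[n]| = 7·2^n − 1.

Base case: |V[0]| = 6, and 7·2^0 − 1 = 6.
Assume |V[m]| = 7·2^m − 1.
Then |V[m+1]| = |V[m]| + 1 + |V[m]| = 2|V[m]| + 1 = 2(7·2^m − 1) + 1 = 7·2^{m+1} − 2 + 1 = 7·2^{m+1} − 1.
By induction, |V[n]| = 7·2^n − 1 for all n ≥ 0.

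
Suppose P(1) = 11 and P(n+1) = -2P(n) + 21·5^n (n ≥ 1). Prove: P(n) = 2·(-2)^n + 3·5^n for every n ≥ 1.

Base case: P(1) = 11, and 2·(-2)^1 + 3·5^1 = -4 + 15 = 11.
Assume P(m) = 2·(-2)^m + 3·5^m for some m ≥ 1.
Then P(m+1) = -2P(m) + 21·5^m = -2·(2·(-2)^m + 3·5^m) + 21·5^m = 2·(-2)^{m+1} − 6·5^m + 21·5^m = 2·(-2)^{m+1} + 15·5^m = 2·(-2)^{m+1} + 3·5^{m+1}.
By induction, P(n) = 2·(-2)^n + 3·5^n for all n ≥ 1.

P(n) = 2·(-2)^n + 3·5^n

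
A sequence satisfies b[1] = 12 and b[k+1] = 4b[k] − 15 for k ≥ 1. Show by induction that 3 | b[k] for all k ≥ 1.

Base case: b[1] = 12 = 3·4, so 3 | b[1].
Assume 3 | b[r], so b[r] = 3t for some integer t.
Then b[r+1] = 4b[r] − 15 = 4·(3t) − 15 = 3(4t − 5), so 3 | b[r+1].
By induction, 3 | b[k] for all k ≥ 1.

3 | b[k]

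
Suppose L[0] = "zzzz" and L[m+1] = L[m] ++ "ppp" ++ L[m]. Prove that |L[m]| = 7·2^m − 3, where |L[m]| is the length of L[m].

Base case: |L[0]| = 4, and 7·2^0 − 3 = 4.
Assume |L[k]| = 7·2^k − 3.
Then |L[k+1]| = |L[k]| + 3 + |L[k]| = 2|L[k]| + 3 = 2(7·2^k − 3) + 3 = 7·2^{k+1} − 6 + 3 = 7·2^{k+1} − 3.
So the formula holds for k+1, and by induction |L[m]| = 7·2^m − 3 for all m ≥ 0.

|L[m]| = 7·2^m − 3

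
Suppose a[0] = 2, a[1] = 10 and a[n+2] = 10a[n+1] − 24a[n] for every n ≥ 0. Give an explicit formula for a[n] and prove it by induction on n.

Claim: a[n] = 6^n + 4^n.

Base cases: a[0] = 2 and 6^0 + 4^0 = 2; a[1] = 10 and 6^1 + 4^1 = 10.
Assume a[i] = 6^i + 4^i for all 0 ≤ i ≤ j, where j ≥ 1.
Then a[j+1] = 10a[j] − 24a[j−1] = 10·(6^j + 4^j) − 24·(6^{j−1} + 4^{j−1}) = (10·6 − 24)6^{j−1} + (10·4 − 24)4^{j−1} = 36·6^{j−1} + 16·4^{j−1} = 6^{j+1} + 4^{j+1}.
By strong induction, a[n] = 6^n + 4^n for all n ≥ 0.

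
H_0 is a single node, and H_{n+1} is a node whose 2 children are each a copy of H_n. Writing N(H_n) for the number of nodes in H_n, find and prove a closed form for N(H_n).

Claim: N(H_n) = 2^{n+1} − 1.

Base case: N(H_0) = 1, and 2^{0+1} − 1 = 1.
Assume N(H_r) = 2^{r+1} − 1.
Then N(H_{r+1}) = 1 + 2N(H_r) = 1 + 2(2^{r+1} − 1) = 2^{r+2} − 2 + 1 = 2^{r+2} − 1.
So the formula holds for r+1, and by induction N(H_n) = 2^{n+1} − 1 for all n ≥ 0.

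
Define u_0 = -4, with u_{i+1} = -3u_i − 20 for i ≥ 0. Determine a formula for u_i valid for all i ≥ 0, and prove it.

Claim: u_i = (-3)^i − 5.

Base case: u_0 = -4, and (-3)^0 − 5 = 1 − 5 = -4.
Assume u_r = (-3)^r − 5 for some r ≥ 0.
Then u_{r+1} = -3u_r − 20 = -3·((-3)^r − 5) − 20 = -3·(-3)^r + 15 − 20 = (-3)^{r+1} − 5.
This completes the inductive step, so u_i = (-3)^i − 5 for all i ≥ 0.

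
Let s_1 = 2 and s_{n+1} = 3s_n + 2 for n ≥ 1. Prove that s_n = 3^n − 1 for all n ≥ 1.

Base case: s_1 = 2, and 3^1 − 1 = 3 − 1 = 2.
Assume s_m = 3^m − 1 for some m ≥ 1.
Then s_{m+1} = 3s_m + 2 = 3·(3^m − 1) + 2 = 3^{m+1} − 3 + 2 = 3^{m+1} − 1.
By induction, s_n = 3^n − 1 for all n ≥ 1.

s_n = 3^n − 1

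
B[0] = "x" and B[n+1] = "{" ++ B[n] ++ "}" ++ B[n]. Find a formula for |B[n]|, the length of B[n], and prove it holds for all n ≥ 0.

Claim: |B[n]| = 3·2^n − 2.

Base case: |B[0]| = 1, and 3·2^0 − 2 = 1.
Assume |B[m]| = 3·2^m − 2.
Then |B[m+1]| = 1 + |B[m]| + 1 + |B[m]| = 2|B[m]| + 2 = 2(3·2^m − 2) + 2 = 3·2^{m+1} − 4 + 2 = 3·2^{m+1} − 2.
This completes the inductive step, so |B[n]| = 3·2^n − 2 for all n ≥ 0.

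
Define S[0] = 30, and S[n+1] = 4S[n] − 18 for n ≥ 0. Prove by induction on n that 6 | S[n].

Base case: S[0] = 30 = 6·5, so 6 | S[0].
Assume 6 | S[r], so S[r] = 6t for some integer t.
Then S[r+1] = 4S[r] − 18 = 4·(6t) − 18 = 6(4t − 3), so 6 | S[r+1].
This completes the inductive step, so 6 | S[n] for all n ≥ 0.

6 | S[n]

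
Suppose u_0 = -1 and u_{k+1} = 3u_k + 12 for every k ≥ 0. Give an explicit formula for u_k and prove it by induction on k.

Claim: u_k = 5·3^k − 6.

Base case: u_0 = -1, and 5·3^0 − 6 = 5 − 6 = -1.
Assume u_m = 5·3^m − 6 for some m ≥ 0.
Then u_{m+1} = 3u_m + 12 = 3·(5·3^m − 6) + 12 = 15·3^m − 18 + 12 = 5·3^{m+1} − 6.
This completes the inductive step, so u_k = 5·3^k − 6 for all k ≥ 0.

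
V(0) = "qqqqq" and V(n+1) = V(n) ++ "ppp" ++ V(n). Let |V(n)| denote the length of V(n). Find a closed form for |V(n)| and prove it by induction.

Claim: |V(n)| = 2^{n+3} − 3.

Base case: |V(0)| = 5, and 2^{0+3} − 3 = 5.
Assume |V(k)| = 2^{k+3} − 3.
Then |V(k+1)| = |V(k)| + 3 + |V(k)| = 2|V(k)| + 3 = 2(2^{k+3} − 3) + 3 = 2^{k+1+3} − 6 + 3 = 2^{k+1+3} − 3.
This completes the inductive step, so |V(n)| = 2^{n+3} − 3 for all n ≥ 0.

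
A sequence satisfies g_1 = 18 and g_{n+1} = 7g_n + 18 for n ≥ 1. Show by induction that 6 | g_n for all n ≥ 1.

Base case: g_1 = 18 = 6·3, so 6 | g_1.
Assume 6 | g_m, so g_m = 6t for some integer t.
Then g_{m+1} = 7g_m + 18 = 7·(6t) + 18 = 6(7t + 3), so 6 | g_{m+1}.
Hence 6 | g_n for every n ≥ 1, by induction.

6 | g_n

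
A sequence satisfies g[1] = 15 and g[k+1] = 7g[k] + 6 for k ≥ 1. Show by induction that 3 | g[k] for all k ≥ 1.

Base case: g[1] = 15 = 3·5, so 3 | g[1].
Assume 3 | g[j], so g[j] = 3t for some integer t.
Then g[j+1] = 7g[j] + 6 = 7·(3t) + 6 = 3(7t + 2), so 3 | g[j+1].
Hence 3 | g[k] for every k ≥ 1, by induction.

3 | g[k]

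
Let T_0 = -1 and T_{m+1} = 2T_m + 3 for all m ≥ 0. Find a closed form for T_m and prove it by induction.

Claim: T_m = 2^{m+1} − 3.

Base case: T_0 = -1, and 2^{0+1} − 3 = 2 − 3 = -1.
Assume T_r = 2^{r+1} − 3 for some r ≥ 0.
Then T_{r+1} = 2T_r + 3 = 2·(2^{r+1} − 3) + 3 = 2^{r+2} − 6 + 3 = 2^{r+2} − 3.
By induction, T_m = 2^{m+1} − 3 for all m ≥ 0.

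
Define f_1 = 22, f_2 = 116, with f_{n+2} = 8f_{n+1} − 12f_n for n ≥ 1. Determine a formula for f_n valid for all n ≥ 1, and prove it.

Claim: f_n = 3·6^n + 2·2^n.

Base cases: f_1 = 22 and 3·6^1 + 2·2^1 = 22; f_2 = 116 and 3·6^2 + 2·2^2 = 116.
Assume f_j = 3·6^j + 2·2^j for all 1 ≤ j ≤ r, where r ≥ 2.
Then f_{r+1} = 8f_r − 12f_{r−1} = 8·(3·6^r + 2·2^r) − 12·(3·6^{r−1} + 2·2^{r−1}) = 3·(8·6 − 12)6^{r−1} + 2·(8·2 − 12)2^{r−1} = 108·6^{r−1} + 8·2^{r−1} = 3·6^{r+1} + 2·2^{r+1}.
Hence f_n = 3·6^n + 2·2^n for every n ≥ 1, by strong induction.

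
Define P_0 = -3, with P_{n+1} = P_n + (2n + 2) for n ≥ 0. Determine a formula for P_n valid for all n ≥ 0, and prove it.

Claim: P_n = n^2 + n − 3.

Base case: P_0 = -3, and 0^2 + 0 − 3 = -3.
Assume P_r = r^2 + r − 3.
Then P_{r+1} = P_r + (2r + 2) = (r^2 + r − 3) + (2r + 2) = r^2 + 3r − 1,
and (r+1)^2 + (r+1) − 3 = r^2 + 3r − 1.
This completes the inductive step, so P_n = n^2 + n − 3 for all n ≥ 0.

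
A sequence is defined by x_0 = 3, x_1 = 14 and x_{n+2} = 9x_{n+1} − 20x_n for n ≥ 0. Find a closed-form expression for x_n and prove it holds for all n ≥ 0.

Claim: x_n = 4^n + 2·5^n.

Base cases: x_0 = 3 and 4^0 + 2·5^0 = 3; x_1 = 14 and 4^1 + 2·5^1 = 14.
Assume x_j = 4^j + 2·5^j for all 0 ≤ j ≤ k, where k ≥ 1.
Then x_{k+1} = 9x_k − 20x_{k−1} = 9·(4^k + 2·5^k) − 20·(4^{k−1} + 2·5^{k−1}) = (9·4 − 20)4^{k−1} + 2·(9·5 − 20)5^{k−1} = 16·4^{k−1} + 50·5^{k−1} = 4^{k+1} + 2·5^{k+1}.
So the formula holds for k+1, and by strong induction x_n = 4^n + 2·5^n for all n ≥ 0.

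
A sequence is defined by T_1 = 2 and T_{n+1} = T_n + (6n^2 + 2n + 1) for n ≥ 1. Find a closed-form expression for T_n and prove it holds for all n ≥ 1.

Claim: T_n = 2n^3 − 2n^2 + n + 1.

Base case: T_1 = 2, and 2·1^3 − 2·1^2 + 1 + 1 = 2.
Assume T_r = 2r^3 − 2r^2 + r + 1.
Then T_{r+1} = T_r + (6r^2 + 2r + 1) = (2r^3 − 2r^2 + r + 1) + (6r^2 + 2r + 1) = 2r^3 + 4r^2 + 3r + 2,
and 2·(r+1)^3 − 2·(r+1)^2 + (r+1) + 1 = 2r^3 + 4r^2 + 3r + 2.
By induction, T_n = 2n^3 − 2n^2 + n + 1 for all n ≥ 1.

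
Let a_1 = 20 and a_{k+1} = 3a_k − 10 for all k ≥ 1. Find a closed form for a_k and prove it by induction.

Claim: a_k = 5·3^k + 5.

Base case: a_1 = 20, and 5·3^1 + 5 = 15 + 5 = 20.
Assume a_m = 5·3^m + 5 for some m ≥ 1.
Then a_{m+1} = 3a_m − 10 = 3·(5·3^m + 5) − 10 = 15·3^m + 15 − 10 = 5·3^{m+1} + 5.
By induction, a_k = 5·3^k + 5 for all k ≥ 1.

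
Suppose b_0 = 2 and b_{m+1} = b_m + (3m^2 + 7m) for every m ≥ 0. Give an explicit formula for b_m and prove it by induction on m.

Claim: b_m = m^3 + 2m^2 − 3m + 2.

Base case: b_0 = 2, and 0^3 + 2·0^2 − 3·0 + 2 = 2.
Assume b_k = k^3 + 2k^2 − 3k + 2.
Then b_{k+1} = b_k + (3k^2 + 7k) = (k^3 + 2k^2 − 3k + 2) + (3k^2 + 7k) = k^3 + 5k^2 + 4k + 2,
and (k+1)^3 + 2·(k+1)^2 − 3·(k+1) + 2 = k^3 + 5k^2 + 4k + 2.
This completes the inductive step, so b_m = m^3 + 2m^2 − 3m + 2 for all m ≥ 0.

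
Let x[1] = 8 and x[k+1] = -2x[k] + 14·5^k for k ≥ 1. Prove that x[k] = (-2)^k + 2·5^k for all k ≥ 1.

Base case: x[1] = 8, and (-2)^1 + 2·5^1 = -2 + 10 = 8.
Assume x[m] = (-2)^m + 2·5^m for some m ≥ 1.
Then x[m+1] = -2x[m] + 14·5^m = -2·((-2)^m + 2·5^m) + 14·5^m = (-2)^{m+1} − 4·5^m + 14·5^m = (-2)^{m+1} + 10·5^m = (-2)^{m+1} + 2·5^{m+1}.
By induction, x[k] = (-2)^k + 2·5^k for all k ≥ 1.

x[k] = (-2)^k + 2·5^k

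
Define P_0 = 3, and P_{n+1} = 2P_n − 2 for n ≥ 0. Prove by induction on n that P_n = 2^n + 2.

Base case: P_0 = 3, and 2^0 + 2 = 1 + 2 = 3.
Assume P_r = 2^r + 2 for some r ≥ 0.
Then P_{r+1} = 2P_r − 2 = 2·(2^r + 2) − 2 = 2^{r+1} + 4 − 2 = 2^{r+1} + 2.
So the formula holds for r+1, and by induction P_n = 2^n + 2 for all n ≥ 0.

P_n = 2^n + 2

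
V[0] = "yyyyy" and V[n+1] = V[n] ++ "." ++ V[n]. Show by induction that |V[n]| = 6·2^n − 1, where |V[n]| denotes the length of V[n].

Base case: |V[0]| = 5, and 6·2^0 − 1 = 5.
Assume |V[j]| = 6·2^j − 1.
Then |V[j+1]| = |V[j]| + 1 + |V[j]| = 2|V[j]| + 1 = 2(6·2^j − 1) + 1 = 6·2^{j+1} − 2 + 1 = 6·2^{j+1} − 1.
By induction, |V[n]| = 6·2^n − 1 for all n ≥ 0.

|V[n]| = 6·2^n − 1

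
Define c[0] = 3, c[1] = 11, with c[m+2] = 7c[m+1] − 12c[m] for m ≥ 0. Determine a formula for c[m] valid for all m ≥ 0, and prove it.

Claim: c[m] = 2·4^m + 3^m.

Base cases: c[0] = 3 and 2·4^0 + 3^0 = 3; c[1] = 11 and 2·4^1 + 3^1 = 11.
Assume c[i] = 2·4^i + 3^i for all 0 ≤ i ≤ j, where j ≥ 1.
Then c[j+1] = 7c[j] − 12c[j−1] = 7·(2·4^j + 3^j) − 12·(2·4^{j−1} + 3^{j−1}) = 2·(7·4 − 12)4^{j−1} + (7·3 − 12)3^{j−1} = 32·4^{j−1} + 9·3^{j−1} = 2·4^{j+1} + 3^{j+1}.
This completes the inductive step, so c[m] = 2·4^m + 3^m for all m ≥ 0.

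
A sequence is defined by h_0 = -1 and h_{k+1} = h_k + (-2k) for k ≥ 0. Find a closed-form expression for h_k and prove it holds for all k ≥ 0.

Claim: h_k = -k^2 + k − 1.

Base case: h_0 = -1, and -0^2 + 0 − 1 = -1.
Assume h_r = -r^2 + r − 1.
Then h_{r+1} = h_r + (-2r) = (-r^2 + r − 1) + (-2r) = -r^2 − r − 1,
and -(r+1)^2 + (r+1) − 1 = -r^2 − r − 1.
By induction, h_k = -k^2 + k − 1 for all k ≥ 0.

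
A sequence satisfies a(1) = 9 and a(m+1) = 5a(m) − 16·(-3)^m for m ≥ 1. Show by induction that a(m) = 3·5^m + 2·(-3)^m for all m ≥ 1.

Base case: a(1) = 9, and 3·5^1 + 2·(-3)^1 = 15 − 6 = 9.
Assume a(j) = 3·5^j + 2·(-3)^j for some j ≥ 1.
Then a(j+1) = 5a(j) − 16·(-3)^j = 5·(3·5^j + 2·(-3)^j) − 16·(-3)^j = 3·5^{j+1} + 10·(-3)^j − 16·(-3)^j = 3·5^{j+1} − 6·(-3)^j = 3·5^{j+1} + 2·(-3)^{j+1}.
By induction, a(m) = 3·5^m + 2·(-3)^m for all m ≥ 1.

a(m) = 3·5^m + 2·(-3)^m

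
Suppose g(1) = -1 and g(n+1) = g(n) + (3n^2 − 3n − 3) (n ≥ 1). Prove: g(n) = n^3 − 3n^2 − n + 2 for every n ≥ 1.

Base case: g(1) = -1, and 1^3 − 3·1^2 − 1 + 2 = -1.
Assume g(m) = m^3 − 3m^2 − m + 2.
Then g(m+1) = g(m) + (3m^2 − 3m − 3) = (m^3 − 3m^2 − m + 2) + (3m^2 − 3m − 3) = m^3 − 4m − 1,
and (m+1)^3 − 3·(m+1)^2 − (m+1) + 2 = m^3 − 4m − 1.
This completes the inductive step, so g(n) = n^3 − 3n^2 − n + 2 for all n ≥ 1.

g(n) = n^3 − 3n^2 − n + 2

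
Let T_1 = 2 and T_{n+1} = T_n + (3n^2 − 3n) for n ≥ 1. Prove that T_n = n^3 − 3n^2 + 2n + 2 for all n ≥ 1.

Base case: T_1 = 2, and 1^3 − 3·1^2 + 2·1 + 2 = 2.
Assume T_m = m^3 − 3m^2 + 2m + 2.
Then T_{m+1} = T_m + (3m^2 − 3m) = (m^3 − 3m^2 + 2m + 2) + (3m^2 − 3m) = m^3 − m + 2,
and (m+1)^3 − 3·(m+1)^2 + 2·(m+1) + 2 = m^3 − m + 2.
Hence T_n = n^3 − 3n^2 + 2n + 2 for every n ≥ 1, by induction.

T_n = n^3 − 3n^2 + 2n + 2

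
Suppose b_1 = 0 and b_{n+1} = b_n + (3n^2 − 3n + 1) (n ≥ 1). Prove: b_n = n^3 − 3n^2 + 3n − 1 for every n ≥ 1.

Base case: b_1 = 0, and 1^3 − 3·1^2 + 3·1 − 1 = 0.
Assume b_r = r^3 − 3r^2 + 3r − 1.
Then b_{r+1} = b_r + (3r^2 − 3r + 1) = (r^3 − 3r^2 + 3r − 1) + (3r^2 − 3r + 1) = r^3,
and (r+1)^3 − 3·(r+1)^2 + 3·(r+1) − 1 = r^3.
Hence b_n = n^3 − 3n^2 + 3n − 1 for every n ≥ 1, by induction.

b_n = n^3 − 3n^2 + 3n − 1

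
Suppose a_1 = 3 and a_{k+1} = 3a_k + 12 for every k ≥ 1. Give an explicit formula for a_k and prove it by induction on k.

Claim: a_k = 3^{k+1} − 6.

Base case: a_1 = 3, and 3^{1+1} − 6 = 9 − 6 = 3.
Assume a_r = 3^{r+1} − 6 for some r ≥ 1.
Then a_{r+1} = 3a_r + 12 = 3·(3^{r+1} − 6) + 12 = 3^{r+2} − 18 + 12 = 3^{r+2} − 6.
This completes the inductive step, so a_k = 3^{k+1} − 6 for all k ≥ 1.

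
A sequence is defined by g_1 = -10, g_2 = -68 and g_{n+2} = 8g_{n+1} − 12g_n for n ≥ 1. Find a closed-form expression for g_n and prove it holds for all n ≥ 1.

Claim: g_n = 2^n − 2·6^n.

Base cases: g_1 = -10 and 2^1 − 2·6^1 = -10; g_2 = -68 and 2^2 − 2·6^2 = -68.
Assume g_j = 2^j − 2·6^j for all 1 ≤ j ≤ k, where k ≥ 2.
Then g_{k+1} = 8g_k − 12g_{k−1} = 8·(2^k − 2·6^k) − 12·(2^{k−1} − 2·6^{k−1}) = (8·2 − 12)2^{k−1} − 2·(8·6 − 12)6^{k−1} = 4·2^{k−1} − 72·6^{k−1} = 2^{k+1} − 2·6^{k+1}.
Hence g_n = 2^n − 2·6^n for every n ≥ 1, by strong induction.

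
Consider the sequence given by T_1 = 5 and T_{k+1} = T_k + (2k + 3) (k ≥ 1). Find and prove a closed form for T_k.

Claim: T_k = k^2 + 2k + 2.

Base case: T_1 = 5, and 1^2 + 2·1 + 2 = 5.
Assume T_j = j^2 + 2j + 2.
Then T_{j+1} = T_j + (2j + 3) = (j^2 + 2j + 2) + (2j + 3) = j^2 + 4j + 5,
and (j+1)^2 + 2·(j+1) + 2 = j^2 + 4j + 5.
Hence T_k = k^2 + 2k + 2 for every k ≥ 1, by induction.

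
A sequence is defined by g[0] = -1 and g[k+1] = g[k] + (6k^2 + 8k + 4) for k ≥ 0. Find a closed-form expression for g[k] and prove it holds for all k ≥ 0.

Claim: g[k] = 2k^3 + k^2 + k − 1.

Base case: g[0] = -1, and 2·0^3 + 0^2 + 0 − 1 = -1.
Assume g[r] = 2r^3 + r^2 + r − 1.
Then g[r+1] = g[r] + (6r^2 + 8r + 4) = (2r^3 + r^2 + r − 1) + (6r^2 + 8r + 4) = 2r^3 + 7r^2 + 9r + 3,
and 2·(r+1)^3 + (r+1)^2 + (r+1) − 1 = 2r^3 + 7r^2 + 9r + 3.
By induction, g[k] = 2k^3 + k^2 + k − 1 for all k ≥ 0.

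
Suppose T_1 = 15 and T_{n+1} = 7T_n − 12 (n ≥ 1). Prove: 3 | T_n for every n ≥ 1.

Base case: T_1 = 15 = 3·5, so 3 | T_1.
Assume 3 | T_m, so T_m = 3t for some integer t.
Then T_{m+1} = 7T_m − 12 = 7·(3t) − 12 = 3(7t − 4), so 3 | T_{m+1}.
Hence 3 | T_n for every n ≥ 1, by induction.

3 | T_n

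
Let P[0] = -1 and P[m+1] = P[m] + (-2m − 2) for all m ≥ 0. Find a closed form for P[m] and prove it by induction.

Claim: P[m] = -m^2 − m − 1.

Base case: P[0] = -1, and -0^2 − 0 − 1 = -1.
Assume P[j] = -j^2 − j − 1.
Then P[j+1] = P[j] + (-2j − 2) = (-j^2 − j − 1) + (-2j − 2) = -j^2 − 3j − 3,
and -(j+1)^2 − (j+1) − 1 = -j^2 − 3j − 3.
Hence P[m] = -m^2 − m − 1 for every m ≥ 0, by induction.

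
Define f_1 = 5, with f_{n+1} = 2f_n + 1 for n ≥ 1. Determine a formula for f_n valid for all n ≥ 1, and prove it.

Claim: f_n = 3·2^n − 1.

Base case: f_1 = 5, and 3·2^1 − 1 = 6 − 1 = 5.
Assume f_r = 3·2^r − 1 for some r ≥ 1.
Then f_{r+1} = 2f_r + 1 = 2·(3·2^r − 1) + 1 = 6·2^r − 2 + 1 = 3·2^{r+1} − 1.
By induction, f_n = 3·2^n − 1 for all n ≥ 1.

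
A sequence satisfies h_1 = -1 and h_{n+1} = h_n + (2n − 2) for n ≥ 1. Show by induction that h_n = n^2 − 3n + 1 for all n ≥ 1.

Base case: h_1 = -1, and 1^2 − 3·1 + 1 = -1.
Assume h_k = k^2 − 3k + 1.
Then h_{k+1} = h_k + (2k − 2) = (k^2 − 3k + 1) + (2k − 2) = k^2 − k − 1,
and (k+1)^2 − 3·(k+1) + 1 = k^2 − k − 1.
This completes the inductive step, so h_n = n^2 − 3n + 1 for all n ≥ 1.

h_n = n^2 − 3n + 1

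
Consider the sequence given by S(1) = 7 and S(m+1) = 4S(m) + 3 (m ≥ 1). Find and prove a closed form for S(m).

Claim: S(m) = 2·4^m − 1.

Base case: S(1) = 7, and 2·4^1 − 1 = 8 − 1 = 7.
Assume S(j) = 2·4^j − 1 for some j ≥ 1.
Then S(j+1) = 4S(j) + 3 = 4·(2·4^j − 1) + 3 = 8·4^j − 4 + 3 = 2·4^{j+1} − 1.
By induction, S(m) = 2·4^m − 1 for all m ≥ 1.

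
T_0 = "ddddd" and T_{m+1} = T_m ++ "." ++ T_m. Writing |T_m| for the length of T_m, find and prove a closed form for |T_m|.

Claim: |T_m| = 6·2^m − 1.

Base case: |T_0| = 5, and 6·2^0 − 1 = 5.
Assume |T_r| = 6·2^r − 1.
Then |T_{r+1}| = |T_r| + 1 + |T_r| = 2|T_r| + 1 = 2(6·2^r − 1) + 1 = 6·2^{r+1} − 2 + 1 = 6·2^{r+1} − 1.
By induction, |T_m| = 6·2^m − 1 for all m ≥ 0.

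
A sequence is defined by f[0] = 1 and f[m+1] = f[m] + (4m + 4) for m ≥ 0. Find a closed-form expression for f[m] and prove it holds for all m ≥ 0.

Claim: f[m] = 2m^2 + 2m + 1.

Base case: f[0] = 1, and 2·0^2 + 2·0 + 1 = 1.
Assume f[j] = 2j^2 + 2j + 1.
Then f[j+1] = f[j] + (4j + 4) = (2j^2 + 2j + 1) + (4j + 4) = 2j^2 + 6j + 5,
and 2·(j+1)^2 + 2·(j+1) + 1 = 2j^2 + 6j + 5.
Hence f[m] = 2m^2 + 2m + 1 for every m ≥ 0, by induction.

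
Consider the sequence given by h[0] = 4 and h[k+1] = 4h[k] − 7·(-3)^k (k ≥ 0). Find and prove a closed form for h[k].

Claim: h[k] = 3·4^k + (-3)^k.

Base case: h[0] = 4, and 3·4^0 + (-3)^0 = 3 + 1 = 4.
Assume h[r] = 3·4^r + (-3)^r for some r ≥ 0.
Then h[r+1] = 4h[r] − 7·(-3)^r = 4·(3·4^r + (-3)^r) − 7·(-3)^r = 3·4^{r+1} + 4·(-3)^r − 7·(-3)^r = 3·4^{r+1} − 3·(-3)^r = 3·4^{r+1} + (-3)^{r+1}.
By induction, h[k] = 3·4^k + (-3)^k for all k ≥ 0.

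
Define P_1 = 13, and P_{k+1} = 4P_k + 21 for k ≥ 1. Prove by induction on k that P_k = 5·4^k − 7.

Base case: P_1 = 13, and 5·4^1 − 7 = 20 − 7 = 13.
Assume P_r = 5·4^r − 7 for some r ≥ 1.
Then P_{r+1} = 4P_r + 21 = 4·(5·4^r − 7) + 21 = 20·4^r − 28 + 21 = 5·4^{r+1} − 7.
So the formula holds for r+1, and by induction P_k = 5·4^k − 7 for all k ≥ 1.

P_k = 5·4^k − 7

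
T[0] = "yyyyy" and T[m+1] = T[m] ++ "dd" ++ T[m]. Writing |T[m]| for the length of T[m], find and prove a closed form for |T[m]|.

Claim: |T[m]| = 7·2^m − 2.

Base case: |T[0]| = 5, and 7·2^0 − 2 = 5.
Assume |T[r]| = 7·2^r − 2.
Then |T[r+1]| = |T[r]| + 2 + |T[r]| = 2|T[r]| + 2 = 2(7·2^r − 2) + 2 = 7·2^{r+1} − 4 + 2 = 7·2^{r+1} − 2.
Hence |T[m]| = 7·2^m − 2 for every m ≥ 0, by induction.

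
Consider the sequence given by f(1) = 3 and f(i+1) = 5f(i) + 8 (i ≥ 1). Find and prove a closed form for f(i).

Claim: f(i) = 5^i − 2.

Base case: f(1) = 3, and 5^1 − 2 = 5 − 2 = 3.
Assume f(m) = 5^m − 2 for some m ≥ 1.
Then f(m+1) = 5f(m) + 8 = 5·(5^m − 2) + 8 = 5^{m+1} − 10 + 8 = 5^{m+1} − 2.
Hence f(i) = 5^i − 2 for every i ≥ 1, by induction.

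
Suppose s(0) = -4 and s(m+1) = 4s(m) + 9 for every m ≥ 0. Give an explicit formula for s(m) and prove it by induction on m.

Claim: s(m) = -4^m − 3.

Base case: s(0) = -4, and -4^0 − 3 = -1 − 3 = -4.
Assume s(r) = -4^r − 3 for some r ≥ 0.
Then s(r+1) = 4s(r) + 9 = 4·(-4^r − 3) + 9 = -4^{r+1} − 12 + 9 = -4^{r+1} − 3.
Hence s(m) = -4^m − 3 for every m ≥ 0, by induction.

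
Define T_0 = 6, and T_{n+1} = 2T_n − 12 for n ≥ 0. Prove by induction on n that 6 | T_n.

Base case: T_0 = 6 = 6·1, so 6 | T_0.
Assume 6 | T_k, so T_k = 6t for some integer t.
Then T_{k+1} = 2T_k − 12 = 2·(6t) − 12 = 6(2t − 2), so 6 | T_{k+1}.
By induction, 6 | T_n for all n ≥ 0.

6 | T_n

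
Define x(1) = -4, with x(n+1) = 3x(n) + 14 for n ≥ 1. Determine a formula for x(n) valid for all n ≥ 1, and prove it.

Claim: x(n) = 3^n − 7.

Base case: x(1) = -4, and 3^1 − 7 = 3 − 7 = -4.
Assume x(k) = 3^k − 7 for some k ≥ 1.
Then x(k+1) = 3x(k) + 14 = 3·(3^k − 7) + 14 = 3^{k+1} − 21 + 14 = 3^{k+1} − 7.
Hence x(n) = 3^n − 7 for every n ≥ 1, by induction.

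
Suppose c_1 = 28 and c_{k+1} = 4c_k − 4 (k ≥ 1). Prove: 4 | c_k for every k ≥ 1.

Base case: c_1 = 28 = 4·7, so 4 | c_1.
Assume 4 | c_j, so c_j = 4t for some integer t.
Then c_{j+1} = 4c_j − 4 = 4·(4t) − 4 = 4(4t − 1), so 4 | c_{j+1}.
So the property holds for j+1, and by induction 4 | c_k for all k ≥ 1.

4 | c_k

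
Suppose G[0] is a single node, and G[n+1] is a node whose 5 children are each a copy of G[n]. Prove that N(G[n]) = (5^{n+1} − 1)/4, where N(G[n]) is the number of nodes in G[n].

Base case: N(G[0]) = 1, and (5^{0+1} − 1)/4 = 1.
Assume N(G[j]) = (5^{j+1} − 1)/4.
Then N(G[j+1]) = 1 + 5N(G[j]) = 1 + 5·(5^{j+1} − 1)/4 = 1 + (5^{j+2} − 5)/4 = (4 + 5^{j+2} − 5)/4 = (5^{j+2} − 1)/4.
Hence N(G[n]) = (5^{n+1} − 1)/4 for every n ≥ 0, by induction.

N(G[n]) = (5^{n+1} − 1)/4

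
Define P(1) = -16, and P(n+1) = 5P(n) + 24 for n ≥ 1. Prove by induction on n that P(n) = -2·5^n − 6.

Base case: P(1) = -16, and -2·5^1 − 6 = -10 − 6 = -16.
Assume P(k) = -2·5^k − 6 for some k ≥ 1.
Then P(k+1) = 5P(k) + 24 = 5·(-2·5^k − 6) + 24 = -10·5^k − 30 + 24 = -2·5^{k+1} − 6.
By induction, P(n) = -2·5^n − 6 for all n ≥ 1.

P(n) = -2·5^n − 6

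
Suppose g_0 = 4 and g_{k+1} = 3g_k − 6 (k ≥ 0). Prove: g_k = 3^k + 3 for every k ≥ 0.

Base case: g_0 = 4, and 3^0 + 3 = 1 + 3 = 4.
Assume g_j = 3^j + 3 for some j ≥ 0.
Then g_{j+1} = 3g_j − 6 = 3·(3^j + 3) − 6 = 3^{j+1} + 9 − 6 = 3^{j+1} + 3.
Hence g_k = 3^k + 3 for every k ≥ 0, by induction.

g_k = 3^k + 3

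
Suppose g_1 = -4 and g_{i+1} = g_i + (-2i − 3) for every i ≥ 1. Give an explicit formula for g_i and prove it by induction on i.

Claim: g_i = -i^2 − 2i − 1.

Base case: g_1 = -4, and -1^2 − 2·1 − 1 = -4.
Assume g_m = -m^2 − 2m − 1.
Then g_{m+1} = g_m + (-2m − 3) = (-m^2 − 2m − 1) + (-2m − 3) = -m^2 − 4m − 4,
and -(m+1)^2 − 2·(m+1) − 1 = -m^2 − 4m − 4.
By induction, g_i = -i^2 − 2i − 1 for all i ≥ 1.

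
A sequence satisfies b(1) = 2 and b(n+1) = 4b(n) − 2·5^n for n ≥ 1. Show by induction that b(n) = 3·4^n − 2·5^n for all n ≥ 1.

Base case: b(1) = 2, and 3·4^1 − 2·5^1 = 12 − 10 = 2.
Assume b(k) = 3·4^k − 2·5^k for some k ≥ 1.
Then b(k+1) = 4b(k) − 2·5^k = 4·(3·4^k − 2·5^k) − 2·5^k = 3·4^{k+1} − 8·5^k − 2·5^k = 3·4^{k+1} − 10·5^k = 3·4^{k+1} − 2·5^{k+1}.
Hence b(n) = 3·4^n − 2·5^n for every n ≥ 1, by induction.

b(n) = 3·4^n − 2·5^n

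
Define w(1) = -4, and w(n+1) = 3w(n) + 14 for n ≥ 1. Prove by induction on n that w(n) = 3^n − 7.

Base case: w(1) = -4, and 3^1 − 7 = 3 − 7 = -4.
Assume w(r) = 3^r − 7 for some r ≥ 1.
Then w(r+1) = 3w(r) + 14 = 3·(3^r − 7) + 14 = 3^{r+1} − 21 + 14 = 3^{r+1} − 7.
By induction, w(n) = 3^n − 7 for all n ≥ 1.

w(n) = 3^n − 7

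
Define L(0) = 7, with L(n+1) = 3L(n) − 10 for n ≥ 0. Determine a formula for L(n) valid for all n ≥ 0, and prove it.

Claim: L(n) = 2·3^n + 5.

Base case: L(0) = 7, and 2·3^0 + 5 = 2 + 5 = 7.
Assume L(r) = 2·3^r + 5 for some r ≥ 0.
Then L(r+1) = 3L(r) − 10 = 3·(2·3^r + 5) − 10 = 6·3^r + 15 − 10 = 2·3^{r+1} + 5.
This completes the inductive step, so L(n) = 2·3^n + 5 for all n ≥ 0.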